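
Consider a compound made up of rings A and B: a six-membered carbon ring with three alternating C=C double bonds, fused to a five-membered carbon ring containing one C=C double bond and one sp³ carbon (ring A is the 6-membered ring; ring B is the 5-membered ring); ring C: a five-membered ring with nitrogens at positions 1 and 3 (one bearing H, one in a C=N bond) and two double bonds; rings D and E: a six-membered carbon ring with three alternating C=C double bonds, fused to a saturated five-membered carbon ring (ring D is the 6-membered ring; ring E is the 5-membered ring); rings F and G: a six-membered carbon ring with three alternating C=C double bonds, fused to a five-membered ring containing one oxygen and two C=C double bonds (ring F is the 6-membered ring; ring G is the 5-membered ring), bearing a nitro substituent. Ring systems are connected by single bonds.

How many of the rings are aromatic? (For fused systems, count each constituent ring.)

5

Ring A is planar and fully conjugated; 3 ring double bonds give 6 π electrons. Since 6 = 4n+2 (n=1), ring A is aromatic (benzene ring).
Ring B has one sp³ carbon, so it is not fully conjugated — not aromatic (cyclopentene ring).
Ring C is planar and fully conjugated; 2 ring double bonds (4 π electrons) plus a heteroatom lone pair (2) give 6 π electrons. That satisfies 4n+2 with n=1, so ring C is aromatic (imidazole).
Ring D is planar and fully conjugated; 3 ring double bonds give 6 π electrons. 6 = 4(1)+2, so ring D is aromatic (benzene ring).
Ring E has three sp³ carbons, so it is not fully conjugated — not aromatic (cyclopentane ring).
Rings F and G form a fused bicyclic system (with one oxygen) with 9 sp² atoms and 10 π electrons from ring double bonds plus a heteroatom lone pair. 10 = 4(2)+2, so the system is aromatic and both rings count as aromatic (benzofuran).
Aromatic: A, C, D, F, G. Total: 5.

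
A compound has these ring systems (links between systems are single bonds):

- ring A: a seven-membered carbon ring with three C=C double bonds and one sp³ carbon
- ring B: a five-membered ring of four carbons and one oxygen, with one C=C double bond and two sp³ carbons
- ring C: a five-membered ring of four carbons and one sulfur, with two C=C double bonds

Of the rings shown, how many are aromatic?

Ring A has one sp³ carbon, so it is not fully conjugated — not aromatic (cycloheptatriene).
Ring B has two sp³ carbons, so it is not fully conjugated — not aromatic (2,3-dihydrofuran).
Ring C is fully conjugated (every ring atom contributes a p orbital); 2 ring double bonds (4 π electrons) plus a heteroatom lone pair (2) give 6 π electrons. 6 = 4(1)+2, so ring C is aromatic (thiophene).
Aromatic: C. Total: 1.

1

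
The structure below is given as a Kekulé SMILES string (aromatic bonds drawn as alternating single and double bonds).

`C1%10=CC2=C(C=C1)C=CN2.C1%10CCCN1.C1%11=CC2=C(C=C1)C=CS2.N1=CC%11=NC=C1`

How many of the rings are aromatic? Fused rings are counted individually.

5

The SMILES encodes a six-membered carbon ring with three alternating C=C double bonds, fused to a five-membered ring containing one N–H nitrogen and two C=C double bonds; a five-membered saturated ring of four carbons and one N–H nitrogen; a six-membered carbon ring with three alternating C=C double bonds, fused to a five-membered ring containing one sulfur and two C=C double bonds; a six-membered ring with nitrogens at positions 1 and 4 and three alternating double bonds.
The fused 6/5-membered bicyclic (with one N–H) is a single π system with 9 sp² atoms and 10 π electrons from ring double bonds plus a heteroatom lone pair. 10 = 4(2)+2, so the system is aromatic and both rings count as aromatic (indole).
The 5-membered ring with one N–H has only sp³ atoms, so it is not fully conjugated — not aromatic (pyrrolidine).
The fused 6/5-membered bicyclic (with one sulfur) is a single π system with 9 sp² atoms and 10 π electrons from ring double bonds plus a heteroatom lone pair. 10 = 4(2)+2, so the system is aromatic and both rings count as aromatic (benzothiophene).
The 6-membered ring with two nitrogens (1,4) is planar and fully conjugated; 3 ring double bonds give 6 π electrons. That satisfies 4n+2 with n=1, so it is aromatic (pyrazine).
5 of the 6 rings are aromatic. Total: 5.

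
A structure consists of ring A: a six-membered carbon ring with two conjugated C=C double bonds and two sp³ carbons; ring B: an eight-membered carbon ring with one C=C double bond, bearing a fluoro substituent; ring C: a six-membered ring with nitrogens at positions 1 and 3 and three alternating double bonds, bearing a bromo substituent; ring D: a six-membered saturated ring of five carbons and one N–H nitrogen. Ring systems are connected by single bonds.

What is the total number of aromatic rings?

Ring A has two sp³ carbons, so it is not fully conjugated — not aromatic (1,3-cyclohexadiene).
Ring B has six sp³ carbons, so it is not fully conjugated — not aromatic (cyclooctene).
Ring C is planar and fully conjugated; 3 ring double bonds give 6 π electrons. 6 = 4(1)+2, so ring C is aromatic (pyrimidine).
Ring D has only sp³ atoms, so it is not fully conjugated — not aromatic (piperidine).
Aromatic: C. Total: 1.

1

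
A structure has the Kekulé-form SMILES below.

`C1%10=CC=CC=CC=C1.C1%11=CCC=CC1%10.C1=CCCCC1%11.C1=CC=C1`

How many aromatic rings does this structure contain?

0

The SMILES encodes an eight-membered carbon ring with four alternating C=C double bonds; a six-membered carbon ring with two isolated C=C double bonds and two sp³ carbons; a six-membered carbon ring with one C=C double bond; a four-membered carbon ring with two alternating C=C double bonds.
The 8-membered ring has only sp² ring atoms; a planar conformation would have a fully conjugated π system of 8 electrons. But 8 = 4(2), which is 4n not 4n+2, so it is not aromatic (cyclooctatetraene) — cyclooctatetraene distorts into a non-planar tub to avoid antiaromaticity.
The 6-membered ring has two sp³ carbons, so it is not fully conjugated — not aromatic (1,4-cyclohexadiene).
The second 6-membered ring has four sp³ carbons, so it is not fully conjugated — not aromatic (cyclohexene).
The 4-membered ring has only sp² ring atoms; a planar conformation would have a fully conjugated π system of 4 electrons. But 4 = 4(1), which is 4n not 4n+2, so it is not aromatic (cyclobutadiene) — cyclobutadiene is antiaromatic and distorts to a rectangle.
None of the rings are aromatic. Total: 0.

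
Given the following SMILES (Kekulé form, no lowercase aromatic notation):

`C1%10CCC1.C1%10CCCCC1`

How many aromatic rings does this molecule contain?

0

The SMILES encodes a four-membered saturated carbon ring; a six-membered saturated carbon ring.
The 4-membered ring has only sp³ atoms, so it is not fully conjugated — not aromatic (cyclobutane).
The 6-membered ring has only sp³ atoms, so it is not fully conjugated — not aromatic (cyclohexane).
None of the rings are aromatic. Total: 0.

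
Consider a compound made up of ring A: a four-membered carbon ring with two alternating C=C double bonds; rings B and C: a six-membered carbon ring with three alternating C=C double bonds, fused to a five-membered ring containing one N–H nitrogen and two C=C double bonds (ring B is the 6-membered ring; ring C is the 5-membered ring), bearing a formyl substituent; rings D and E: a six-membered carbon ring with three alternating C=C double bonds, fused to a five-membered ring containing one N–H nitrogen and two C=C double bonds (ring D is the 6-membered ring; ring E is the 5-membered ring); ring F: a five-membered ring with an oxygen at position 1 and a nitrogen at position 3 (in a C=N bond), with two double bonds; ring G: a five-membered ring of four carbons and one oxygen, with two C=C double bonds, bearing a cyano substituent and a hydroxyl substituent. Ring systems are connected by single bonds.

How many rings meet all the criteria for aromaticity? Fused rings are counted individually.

Ring A has only sp² ring atoms; a planar conformation would have a fully conjugated π system of 4 electrons. But 4 = 4(1), which is 4n not 4n+2, so ring A is not aromatic (cyclobutadiene) — cyclobutadiene is antiaromatic and distorts to a rectangle.
Rings B and C form a fused bicyclic system (with one N–H) with 9 sp² atoms and 10 π electrons from ring double bonds plus a heteroatom lone pair. 10 = 4(2)+2, so the system is aromatic and both rings count as aromatic (indole).
Rings D and E form a fused bicyclic system (with one N–H) with 9 sp² atoms and 10 π electrons from ring double bonds plus a heteroatom lone pair. 10 = 4(2)+2, so the system is aromatic and both rings count as aromatic (indole).
Ring F is fully conjugated (every ring atom contributes a p orbital); 2 ring double bonds (4 π electrons) plus a heteroatom lone pair (2) give 6 π electrons. That satisfies 4n+2 with n=1, so ring F is aromatic (oxazole).
Ring G has a continuous p-orbital overlap around the ring; 2 ring double bonds (4 π electrons) plus a heteroatom lone pair (2) give 6 π electrons. 6 = 4(1)+2, so ring G is aromatic (furan).
Aromatic: B, C, D, E, F, G. Total: 6.

6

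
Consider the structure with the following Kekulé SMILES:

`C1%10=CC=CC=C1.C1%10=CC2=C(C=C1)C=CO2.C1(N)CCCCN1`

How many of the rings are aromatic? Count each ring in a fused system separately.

3

The SMILES encodes a six-membered carbon ring with three alternating C=C double bonds; a six-membered carbon ring with three alternating C=C double bonds, fused to a five-membered ring containing one oxygen and two C=C double bonds; a six-membered saturated ring of five carbons and one N–H nitrogen.
The 6-membered ring is fully conjugated (every ring atom contributes a p orbital); 3 ring double bonds give 6 π electrons. 6 = 4(1)+2, so it is aromatic (benzene).
The fused 6/5-membered bicyclic (with one oxygen) is a single π system with 9 sp² atoms and 10 π electrons from ring double bonds plus a heteroatom lone pair. 10 = 4(2)+2, so the system is aromatic and both rings count as aromatic (benzofuran).
The 6-membered ring with one N–H has only sp³ atoms, so it is not fully conjugated — not aromatic (piperidine).
3 of the 4 rings are aromatic. Total: 3.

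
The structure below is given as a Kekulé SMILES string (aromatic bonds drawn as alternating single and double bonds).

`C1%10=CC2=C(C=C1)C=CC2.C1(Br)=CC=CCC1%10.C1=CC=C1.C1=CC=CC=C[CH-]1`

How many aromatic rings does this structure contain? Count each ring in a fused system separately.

1

The SMILES encodes a six-membered carbon ring with three alternating C=C double bonds, fused to a five-membered carbon ring containing one C=C double bond and one sp³ carbon; a six-membered carbon ring with two conjugated C=C double bonds and two sp³ carbons; a four-membered carbon ring with two alternating C=C double bonds; a seven-membered all-carbon ring bearing a negative charge on one carbon, with three C=C double bonds.
The 6-membered ring is planar and fully conjugated; 3 ring double bonds give 6 π electrons. That satisfies 4n+2 with n=1, so it is aromatic (benzene ring).
The 5-membered ring has one sp³ carbon, so it is not fully conjugated — not aromatic (cyclopentene ring).
The second 6-membered ring has two sp³ carbons, so it is not fully conjugated — not aromatic (1,3-cyclohexadiene).
The 4-membered ring has only sp² ring atoms; a planar conformation would have a fully conjugated π system of 4 electrons. But 4 = 4(1), which is 4n not 4n+2, so it is not aromatic (cyclobutadiene) — cyclobutadiene is antiaromatic and distorts to a rectangle.
The 7-membered ring has only sp² ring atoms; a planar conformation would have a fully conjugated π system of 8 electrons. But 8 = 4(2), which is 4n not 4n+2, so it is not aromatic (cycloheptatrienyl anion).
1 of the 5 rings is aromatic. Total: 1.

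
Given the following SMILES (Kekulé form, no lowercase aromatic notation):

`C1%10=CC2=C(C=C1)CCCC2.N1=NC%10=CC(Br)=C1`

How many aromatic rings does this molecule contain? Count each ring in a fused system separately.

The SMILES encodes a six-membered carbon ring with three alternating C=C double bonds, fused to a saturated six-membered carbon ring; a six-membered ring with two adjacent nitrogens and three alternating double bonds.
The 6-membered ring is fully conjugated (every ring atom contributes a p orbital); 3 ring double bonds give 6 π electrons. That satisfies 4n+2 with n=1, so it is aromatic (benzene ring).
The second 6-membered ring has four sp³ carbons, so it is not fully conjugated — not aromatic (cyclohexane ring).
The 6-membered ring with two nitrogens (1,2) is fully conjugated (every ring atom contributes a p orbital); 3 ring double bonds give 6 π electrons. Since 6 = 4n+2 (n=1), it is aromatic (pyridazine).
2 of the 3 rings are aromatic. Total: 2.

2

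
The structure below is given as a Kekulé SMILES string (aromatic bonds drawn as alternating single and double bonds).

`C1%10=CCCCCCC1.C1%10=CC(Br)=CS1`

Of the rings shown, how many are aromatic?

1

The SMILES encodes an eight-membered carbon ring with one C=C double bond; a five-membered ring of four carbons and one sulfur, with two C=C double bonds.
The 8-membered ring has six sp³ carbons, so it is not fully conjugated — not aromatic (cyclooctene).
The 5-membered ring with one sulfur is planar and fully conjugated; 2 ring double bonds (4 π electrons) plus a heteroatom lone pair (2) give 6 π electrons. That satisfies 4n+2 with n=1, so it is aromatic (thiophene).
1 of the 2 rings is aromatic. Total: 1.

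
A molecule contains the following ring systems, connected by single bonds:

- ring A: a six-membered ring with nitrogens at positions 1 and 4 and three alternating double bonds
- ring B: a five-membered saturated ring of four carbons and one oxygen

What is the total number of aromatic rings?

1

Ring A is fully conjugated (every ring atom contributes a p orbital); 3 ring double bonds give 6 π electrons. That satisfies 4n+2 with n=1, so ring A is aromatic (pyrazine).
Ring B has only sp³ atoms, so it is not fully conjugated — not aromatic (tetrahydrofuran).
Aromatic: A. Total: 1.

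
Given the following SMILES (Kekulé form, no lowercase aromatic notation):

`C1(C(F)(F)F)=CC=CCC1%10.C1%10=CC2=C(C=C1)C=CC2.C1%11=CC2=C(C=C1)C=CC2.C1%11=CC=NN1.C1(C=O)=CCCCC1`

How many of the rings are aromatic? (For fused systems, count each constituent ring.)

The SMILES encodes a six-membered carbon ring with two conjugated C=C double bonds and two sp³ carbons; a six-membered carbon ring with three alternating C=C double bonds, fused to a five-membered carbon ring containing one C=C double bond and one sp³ carbon; a six-membered carbon ring with three alternating C=C double bonds, fused to a five-membered carbon ring containing one C=C double bond and one sp³ carbon; a five-membered ring with two adjacent nitrogens (one bearing H, one in a double bond) and two double bonds; a six-membered carbon ring with one C=C double bond.
The 6-membered ring has two sp³ carbons, so it is not fully conjugated — not aromatic (1,3-cyclohexadiene).
The second 6-membered ring is planar and fully conjugated; 3 ring double bonds give 6 π electrons. Since 6 = 4n+2 (n=1), it is aromatic (benzene ring).
The 5-membered ring has one sp³ carbon, so it is not fully conjugated — not aromatic (cyclopentene ring).
The third 6-membered ring has a continuous p-orbital overlap around the ring; 3 ring double bonds give 6 π electrons. Since 6 = 4n+2 (n=1), it is aromatic (benzene ring).
The second 5-membered ring has one sp³ carbon, so it is not fully conjugated — not aromatic (cyclopentene ring).
The 5-membered ring with two adjacent nitrogens (one N–H, one =N–) has a continuous p-orbital overlap around the ring; 2 ring double bonds (4 π electrons) plus a heteroatom lone pair (2) give 6 π electrons. Since 6 = 4n+2 (n=1), it is aromatic (pyrazole).
The fourth 6-membered ring has four sp³ carbons, so it is not fully conjugated — not aromatic (cyclohexene).
3 of the 7 rings are aromatic. Total: 3.

3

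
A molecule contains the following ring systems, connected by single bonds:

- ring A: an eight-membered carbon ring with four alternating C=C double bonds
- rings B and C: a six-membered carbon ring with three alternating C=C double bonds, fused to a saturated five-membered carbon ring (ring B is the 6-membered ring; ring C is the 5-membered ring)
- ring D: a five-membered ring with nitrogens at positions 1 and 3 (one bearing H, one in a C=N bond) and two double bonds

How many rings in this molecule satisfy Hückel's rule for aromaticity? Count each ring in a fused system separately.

2

Ring A has only sp² ring atoms; a planar conformation would have a fully conjugated π system of 8 electrons. But 8 = 4(2), which is 4n not 4n+2, so ring A is not aromatic (cyclooctatetraene) — cyclooctatetraene distorts into a non-planar tub to avoid antiaromaticity.
Ring B has a continuous p-orbital overlap around the ring; 3 ring double bonds give 6 π electrons. That satisfies 4n+2 with n=1, so ring B is aromatic (benzene ring).
Ring C has three sp³ carbons, so it is not fully conjugated — not aromatic (cyclopentane ring).
Ring D is planar and fully conjugated; 2 ring double bonds (4 π electrons) plus a heteroatom lone pair (2) give 6 π electrons. That satisfies 4n+2 with n=1, so ring D is aromatic (imidazole).
Aromatic: B, D. Total: 2.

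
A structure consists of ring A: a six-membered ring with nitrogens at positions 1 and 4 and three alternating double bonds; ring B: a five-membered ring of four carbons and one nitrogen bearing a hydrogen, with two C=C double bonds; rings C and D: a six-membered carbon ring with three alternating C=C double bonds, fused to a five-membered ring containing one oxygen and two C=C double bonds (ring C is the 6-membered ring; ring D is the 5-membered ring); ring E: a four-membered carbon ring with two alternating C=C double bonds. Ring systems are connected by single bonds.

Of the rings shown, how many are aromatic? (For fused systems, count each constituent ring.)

4

Ring A is planar and fully conjugated; 3 ring double bonds give 6 π electrons. Since 6 = 4n+2 (n=1), ring A is aromatic (pyrazine).
Ring B is fully conjugated (every ring atom contributes a p orbital); 2 ring double bonds (4 π electrons) plus a heteroatom lone pair (2) give 6 π electrons. 6 = 4(1)+2, so ring B is aromatic (pyrrole).
Rings C and D form a fused bicyclic system (with one oxygen) with 9 sp² atoms and 10 π electrons from ring double bonds plus a heteroatom lone pair. 10 = 4(2)+2, so the system is aromatic and both rings count as aromatic (benzofuran).
Ring E has only sp² ring atoms; a planar conformation would have a fully conjugated π system of 4 electrons. But 4 = 4(1), which is 4n not 4n+2, so ring E is not aromatic (cyclobutadiene) — cyclobutadiene is antiaromatic and distorts to a rectangle.
Aromatic: A, B, C, D. Total: 4.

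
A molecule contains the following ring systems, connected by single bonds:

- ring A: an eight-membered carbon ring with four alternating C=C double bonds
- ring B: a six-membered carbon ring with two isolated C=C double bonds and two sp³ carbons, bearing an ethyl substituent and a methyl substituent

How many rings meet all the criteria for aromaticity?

0

Ring A has only sp² ring atoms; a planar conformation would have a fully conjugated π system of 8 electrons. But 8 = 4(2), which is 4n not 4n+2, so ring A is not aromatic (cyclooctatetraene) — cyclooctatetraene distorts into a non-planar tub to avoid antiaromaticity.
Ring B has two sp³ carbons, so it is not fully conjugated — not aromatic (1,4-cyclohexadiene).
No ring is aromatic. Total: 0.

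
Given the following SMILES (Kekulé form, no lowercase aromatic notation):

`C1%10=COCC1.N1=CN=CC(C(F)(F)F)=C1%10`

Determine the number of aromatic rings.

The SMILES encodes a five-membered ring of four carbons and one oxygen, with one C=C double bond and two sp³ carbons; a six-membered ring with nitrogens at positions 1 and 3 and three alternating double bonds.
The 5-membered ring with one oxygen has two sp³ carbons, so it is not fully conjugated — not aromatic (2,3-dihydrofuran).
The 6-membered ring with two nitrogens (1,3) is fully conjugated (every ring atom contributes a p orbital); 3 ring double bonds give 6 π electrons. 6 = 4(1)+2, so it is aromatic (pyrimidine).
1 of the 2 rings is aromatic. Total: 1.

1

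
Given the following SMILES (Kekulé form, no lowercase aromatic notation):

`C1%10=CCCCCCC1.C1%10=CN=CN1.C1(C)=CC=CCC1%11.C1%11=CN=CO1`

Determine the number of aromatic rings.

The SMILES encodes an eight-membered carbon ring with one C=C double bond; a five-membered ring with nitrogens at positions 1 and 3 (one bearing H, one in a C=N bond) and two double bonds; a six-membered carbon ring with two conjugated C=C double bonds and two sp³ carbons; a five-membered ring with an oxygen at position 1 and a nitrogen at position 3 (in a C=N bond), with two double bonds.
The 8-membered ring has six sp³ carbons, so it is not fully conjugated — not aromatic (cyclooctene).
The 5-membered ring with two nitrogens (one N–H, one =N–) has a continuous p-orbital overlap around the ring; 2 ring double bonds (4 π electrons) plus a heteroatom lone pair (2) give 6 π electrons. Since 6 = 4n+2 (n=1), it is aromatic (imidazole).
The 6-membered ring has two sp³ carbons, so it is not fully conjugated — not aromatic (1,3-cyclohexadiene).
The 5-membered ring with one oxygen and one =N– is fully conjugated (every ring atom contributes a p orbital); 2 ring double bonds (4 π electrons) plus a heteroatom lone pair (2) give 6 π electrons. That satisfies 4n+2 with n=1, so it is aromatic (oxazole).
2 of the 4 rings are aromatic. Total: 2.

2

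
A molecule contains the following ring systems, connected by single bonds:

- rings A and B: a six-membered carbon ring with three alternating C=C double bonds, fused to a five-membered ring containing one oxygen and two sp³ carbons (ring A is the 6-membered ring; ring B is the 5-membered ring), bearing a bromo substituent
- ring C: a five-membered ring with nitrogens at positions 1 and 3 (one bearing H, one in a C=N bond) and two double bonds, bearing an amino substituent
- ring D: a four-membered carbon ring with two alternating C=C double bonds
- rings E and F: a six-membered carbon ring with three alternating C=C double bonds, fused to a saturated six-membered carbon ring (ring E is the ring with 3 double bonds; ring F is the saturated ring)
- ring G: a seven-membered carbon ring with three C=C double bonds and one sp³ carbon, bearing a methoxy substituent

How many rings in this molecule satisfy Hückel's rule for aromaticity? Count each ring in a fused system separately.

Ring A is fully conjugated (every ring atom contributes a p orbital); 3 ring double bonds give 6 π electrons. That satisfies 4n+2 with n=1, so ring A is aromatic (benzene ring).
Ring B has two sp³ carbons, so it is not fully conjugated — not aromatic (oxolane ring).
Ring C has a continuous p-orbital overlap around the ring; 2 ring double bonds (4 π electrons) plus a heteroatom lone pair (2) give 6 π electrons. 6 = 4(1)+2, so ring C is aromatic (imidazole).
Ring D has only sp² ring atoms; a planar conformation would have a fully conjugated π system of 4 electrons. But 4 = 4(1), which is 4n not 4n+2, so ring D is not aromatic (cyclobutadiene) — cyclobutadiene is antiaromatic and distorts to a rectangle.
Ring E has a continuous p-orbital overlap around the ring; 3 ring double bonds give 6 π electrons. Since 6 = 4n+2 (n=1), ring E is aromatic (benzene ring).
Ring F has four sp³ carbons, so it is not fully conjugated — not aromatic (cyclohexane ring).
Ring G has one sp³ carbon, so it is not fully conjugated — not aromatic (cycloheptatriene).
Aromatic: A, C, E. Total: 3.

3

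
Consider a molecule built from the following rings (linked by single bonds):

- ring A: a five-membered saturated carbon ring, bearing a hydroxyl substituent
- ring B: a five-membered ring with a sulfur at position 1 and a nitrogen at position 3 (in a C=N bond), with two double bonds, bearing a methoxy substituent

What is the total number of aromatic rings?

Ring A has only sp³ atoms, so it is not fully conjugated — not aromatic (cyclopentane).
Ring B is fully conjugated (every ring atom contributes a p orbital); 2 ring double bonds (4 π electrons) plus a heteroatom lone pair (2) give 6 π electrons. That satisfies 4n+2 with n=1, so ring B is aromatic (thiazole).
Aromatic: B. Total: 1.

1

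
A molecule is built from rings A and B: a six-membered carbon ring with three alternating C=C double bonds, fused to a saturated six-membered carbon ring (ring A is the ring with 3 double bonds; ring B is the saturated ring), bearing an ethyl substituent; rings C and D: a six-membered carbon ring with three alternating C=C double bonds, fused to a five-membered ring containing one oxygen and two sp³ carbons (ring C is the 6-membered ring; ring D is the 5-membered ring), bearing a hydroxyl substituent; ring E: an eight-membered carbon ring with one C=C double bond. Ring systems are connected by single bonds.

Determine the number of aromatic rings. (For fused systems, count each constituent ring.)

2

Ring A is planar and fully conjugated; 3 ring double bonds give 6 π electrons. 6 = 4(1)+2, so ring A is aromatic (benzene ring).
Ring B has four sp³ carbons, so it is not fully conjugated — not aromatic (cyclohexane ring).
Ring C is planar and fully conjugated; 3 ring double bonds give 6 π electrons. Since 6 = 4n+2 (n=1), ring C is aromatic (benzene ring).
Ring D has two sp³ carbons, so it is not fully conjugated — not aromatic (oxolane ring).
Ring E has six sp³ carbons, so it is not fully conjugated — not aromatic (cyclooctene).
Aromatic: A, C. Total: 2.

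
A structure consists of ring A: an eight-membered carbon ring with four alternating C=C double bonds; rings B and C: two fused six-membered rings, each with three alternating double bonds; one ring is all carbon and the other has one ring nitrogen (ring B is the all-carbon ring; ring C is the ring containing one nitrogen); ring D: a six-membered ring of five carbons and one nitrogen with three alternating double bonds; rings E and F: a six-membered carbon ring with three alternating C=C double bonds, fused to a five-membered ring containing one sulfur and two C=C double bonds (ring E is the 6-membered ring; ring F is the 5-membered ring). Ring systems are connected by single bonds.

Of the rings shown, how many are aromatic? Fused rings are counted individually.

5

Ring A has only sp² ring atoms; a planar conformation would have a fully conjugated π system of 8 electrons. But 8 = 4(2), which is 4n not 4n+2, so ring A is not aromatic (cyclooctatetraene) — cyclooctatetraene distorts into a non-planar tub to avoid antiaromaticity.
Rings B and C form a fused bicyclic system (with one nitrogen) with 10 sp² atoms and 10 π electrons from ring double bonds. 10 = 4(2)+2, so the system is aromatic and both rings count as aromatic (quinoline).
Ring D has a continuous p-orbital overlap around the ring; 3 ring double bonds give 6 π electrons. 6 = 4(1)+2, so ring D is aromatic (pyridine).
Rings E and F form a fused bicyclic system (with one sulfur) with 9 sp² atoms and 10 π electrons from ring double bonds plus a heteroatom lone pair. 10 = 4(2)+2, so the system is aromatic and both rings count as aromatic (benzothiophene).
Aromatic: B, C, D, E, F. Total: 5.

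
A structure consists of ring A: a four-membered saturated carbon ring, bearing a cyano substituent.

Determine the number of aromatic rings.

0

Ring A has only sp³ atoms, so it is not fully conjugated — not aromatic (cyclobutane).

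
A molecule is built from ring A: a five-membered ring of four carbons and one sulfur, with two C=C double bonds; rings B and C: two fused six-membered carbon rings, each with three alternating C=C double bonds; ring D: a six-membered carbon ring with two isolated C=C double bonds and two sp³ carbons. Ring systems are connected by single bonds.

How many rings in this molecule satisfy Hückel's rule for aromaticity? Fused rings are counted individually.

Ring A is planar and fully conjugated; 2 ring double bonds (4 π electrons) plus a heteroatom lone pair (2) give 6 π electrons. That satisfies 4n+2 with n=1, so ring A is aromatic (thiophene).
Rings B and C form a fused bicyclic system with 10 sp² atoms and 10 π electrons from ring double bonds. 10 = 4(2)+2, so the system is aromatic and both rings count as aromatic (naphthalene).
Ring D has two sp³ carbons, so it is not fully conjugated — not aromatic (1,4-cyclohexadiene).
Aromatic: A, B, C. Total: 3.

3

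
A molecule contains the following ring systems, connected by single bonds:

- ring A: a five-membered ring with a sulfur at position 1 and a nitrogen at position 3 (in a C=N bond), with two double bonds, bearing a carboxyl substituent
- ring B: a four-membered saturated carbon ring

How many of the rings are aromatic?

1

Ring A has a continuous p-orbital overlap around the ring; 2 ring double bonds (4 π electrons) plus a heteroatom lone pair (2) give 6 π electrons. 6 = 4(1)+2, so ring A is aromatic (thiazole).
Ring B has only sp³ atoms, so it is not fully conjugated — not aromatic (cyclobutane).
Aromatic: A. Total: 1.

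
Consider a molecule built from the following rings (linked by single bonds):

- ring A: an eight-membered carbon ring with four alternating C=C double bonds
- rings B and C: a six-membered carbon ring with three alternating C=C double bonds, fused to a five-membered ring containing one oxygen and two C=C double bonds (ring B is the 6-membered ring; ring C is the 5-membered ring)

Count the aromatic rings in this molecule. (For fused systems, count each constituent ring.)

2

Ring A has only sp² ring atoms; a planar conformation would have a fully conjugated π system of 8 electrons. But 8 = 4(2), which is 4n not 4n+2, so ring A is not aromatic (cyclooctatetraene) — cyclooctatetraene distorts into a non-planar tub to avoid antiaromaticity.
Rings B and C form a fused bicyclic system (with one oxygen) with 9 sp² atoms and 10 π electrons from ring double bonds plus a heteroatom lone pair. 10 = 4(2)+2, so the system is aromatic and both rings count as aromatic (benzofuran).
Aromatic: B, C. Total: 2.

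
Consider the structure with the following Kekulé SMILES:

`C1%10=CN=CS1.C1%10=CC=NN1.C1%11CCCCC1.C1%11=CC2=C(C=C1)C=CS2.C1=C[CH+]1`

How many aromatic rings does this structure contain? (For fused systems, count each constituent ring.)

The SMILES encodes a five-membered ring with a sulfur at position 1 and a nitrogen at position 3 (in a C=N bond), with two double bonds; a five-membered ring with two adjacent nitrogens (one bearing H, one in a double bond) and two double bonds; a six-membered saturated carbon ring; a six-membered carbon ring with three alternating C=C double bonds, fused to a five-membered ring containing one sulfur and two C=C double bonds; a three-membered all-carbon ring bearing a positive charge on one carbon, with one C=C double bond.
The 5-membered ring with one sulfur and one =N– has a continuous p-orbital overlap around the ring; 2 ring double bonds (4 π electrons) plus a heteroatom lone pair (2) give 6 π electrons. 6 = 4(1)+2, so it is aromatic (thiazole).
The 5-membered ring with two adjacent nitrogens (one N–H, one =N–) is planar and fully conjugated; 2 ring double bonds (4 π electrons) plus a heteroatom lone pair (2) give 6 π electrons. 6 = 4(1)+2, so it is aromatic (pyrazole).
The 6-membered ring has only sp³ atoms, so it is not fully conjugated — not aromatic (cyclohexane).
The fused 6/5-membered bicyclic (with one sulfur) is a single π system with 9 sp² atoms and 10 π electrons from ring double bonds plus a heteroatom lone pair. 10 = 4(2)+2, so the system is aromatic and both rings count as aromatic (benzothiophene).
The 3-membered ring is planar and fully conjugated; 1 ring double bond (2 π electrons) plus the carbocation's empty p orbital (0, but keeps the ring conjugated) give 2 π electrons. Since 2 = 4n+2 (n=0), it is aromatic (cyclopropenyl cation).
5 of the 6 rings are aromatic. Total: 5.

5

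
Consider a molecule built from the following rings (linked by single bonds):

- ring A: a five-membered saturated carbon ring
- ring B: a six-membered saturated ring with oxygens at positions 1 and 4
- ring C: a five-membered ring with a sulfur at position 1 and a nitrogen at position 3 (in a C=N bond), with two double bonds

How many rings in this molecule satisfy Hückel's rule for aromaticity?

Ring A has only sp³ atoms, so it is not fully conjugated — not aromatic (cyclopentane).
Ring B has only sp³ atoms, so it is not fully conjugated — not aromatic (1,4-dioxane).
Ring C is fully conjugated (every ring atom contributes a p orbital); 2 ring double bonds (4 π electrons) plus a heteroatom lone pair (2) give 6 π electrons. Since 6 = 4n+2 (n=1), ring C is aromatic (thiazole).
Aromatic: C. Total: 1.

1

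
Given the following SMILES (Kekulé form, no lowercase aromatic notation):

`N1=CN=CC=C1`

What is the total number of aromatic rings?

1

The SMILES encodes a six-membered ring with nitrogens at positions 1 and 3 and three alternating double bonds.
The 6-membered ring with two nitrogens (1,3) has a continuous p-orbital overlap around the ring; 3 ring double bonds give 6 π electrons. Since 6 = 4n+2 (n=1), it is aromatic (pyrimidine).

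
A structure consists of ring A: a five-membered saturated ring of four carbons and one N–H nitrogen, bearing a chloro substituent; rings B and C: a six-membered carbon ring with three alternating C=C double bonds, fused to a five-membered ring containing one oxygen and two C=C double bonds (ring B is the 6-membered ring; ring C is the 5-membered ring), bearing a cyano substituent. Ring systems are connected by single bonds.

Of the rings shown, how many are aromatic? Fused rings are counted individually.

Ring A has only sp³ atoms, so it is not fully conjugated — not aromatic (pyrrolidine).
Rings B and C form a fused bicyclic system (with one oxygen) with 9 sp² atoms and 10 π electrons from ring double bonds plus a heteroatom lone pair. 10 = 4(2)+2, so the system is aromatic and both rings count as aromatic (benzofuran).
Aromatic: B, C. Total: 2.

2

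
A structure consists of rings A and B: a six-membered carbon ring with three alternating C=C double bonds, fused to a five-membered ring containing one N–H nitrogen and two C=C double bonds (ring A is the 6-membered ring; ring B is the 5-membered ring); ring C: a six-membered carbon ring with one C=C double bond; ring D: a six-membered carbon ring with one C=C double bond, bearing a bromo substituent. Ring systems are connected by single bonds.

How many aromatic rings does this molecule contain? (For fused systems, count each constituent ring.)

2

Rings A and B form a fused bicyclic system (with one N–H) with 9 sp² atoms and 10 π electrons from ring double bonds plus a heteroatom lone pair. 10 = 4(2)+2, so the system is aromatic and both rings count as aromatic (indole).
Ring C has four sp³ carbons, so it is not fully conjugated — not aromatic (cyclohexene).
Ring D has four sp³ carbons, so it is not fully conjugated — not aromatic (cyclohexene).
Aromatic: A, B. Total: 2.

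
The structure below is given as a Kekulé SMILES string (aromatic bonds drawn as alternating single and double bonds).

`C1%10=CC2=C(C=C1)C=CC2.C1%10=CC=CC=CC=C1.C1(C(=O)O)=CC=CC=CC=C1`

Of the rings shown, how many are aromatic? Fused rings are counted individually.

1

The SMILES encodes a six-membered carbon ring with three alternating C=C double bonds, fused to a five-membered carbon ring containing one C=C double bond and one sp³ carbon; an eight-membered carbon ring with four alternating C=C double bonds; an eight-membered carbon ring with four alternating C=C double bonds.
The 6-membered ring is planar and fully conjugated; 3 ring double bonds give 6 π electrons. Since 6 = 4n+2 (n=1), it is aromatic (benzene ring).
The 5-membered ring has one sp³ carbon, so it is not fully conjugated — not aromatic (cyclopentene ring).
The 8-membered ring has only sp² ring atoms; a planar conformation would have a fully conjugated π system of 8 electrons. But 8 = 4(2), which is 4n not 4n+2, so it is not aromatic (cyclooctatetraene) — cyclooctatetraene distorts into a non-planar tub to avoid antiaromaticity.
The second 8-membered ring has only sp² ring atoms; a planar conformation would have a fully conjugated π system of 8 electrons. But 8 = 4(2), which is 4n not 4n+2, so it is not aromatic (cyclooctatetraene) — cyclooctatetraene distorts into a non-planar tub to avoid antiaromaticity.
1 of the 4 rings is aromatic. Total: 1.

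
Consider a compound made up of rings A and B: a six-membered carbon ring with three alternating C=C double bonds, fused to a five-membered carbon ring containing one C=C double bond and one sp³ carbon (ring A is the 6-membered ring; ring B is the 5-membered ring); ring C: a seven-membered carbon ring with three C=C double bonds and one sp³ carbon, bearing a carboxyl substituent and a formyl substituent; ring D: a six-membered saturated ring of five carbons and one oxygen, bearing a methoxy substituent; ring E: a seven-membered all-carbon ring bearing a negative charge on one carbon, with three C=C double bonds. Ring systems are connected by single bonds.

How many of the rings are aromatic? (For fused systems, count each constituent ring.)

1

Ring A has a continuous p-orbital overlap around the ring; 3 ring double bonds give 6 π electrons. Since 6 = 4n+2 (n=1), ring A is aromatic (benzene ring).
Ring B has one sp³ carbon, so it is not fully conjugated — not aromatic (cyclopentene ring).
Ring C has one sp³ carbon, so it is not fully conjugated — not aromatic (cycloheptatriene).
Ring D has only sp³ atoms, so it is not fully conjugated — not aromatic (tetrahydropyran).
Ring E has only sp² ring atoms; a planar conformation would have a fully conjugated π system of 8 electrons. But 8 = 4(2), which is 4n not 4n+2, so ring E is not aromatic (cycloheptatrienyl anion).
Aromatic: A. Total: 1.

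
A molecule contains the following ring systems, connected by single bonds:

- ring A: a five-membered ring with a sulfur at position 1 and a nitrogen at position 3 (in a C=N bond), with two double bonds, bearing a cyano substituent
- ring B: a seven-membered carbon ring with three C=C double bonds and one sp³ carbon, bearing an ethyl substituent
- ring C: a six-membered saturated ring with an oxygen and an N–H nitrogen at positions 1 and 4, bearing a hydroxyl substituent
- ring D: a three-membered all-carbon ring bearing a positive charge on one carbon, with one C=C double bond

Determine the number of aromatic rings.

Ring A is planar and fully conjugated; 2 ring double bonds (4 π electrons) plus a heteroatom lone pair (2) give 6 π electrons. That satisfies 4n+2 with n=1, so ring A is aromatic (thiazole).
Ring B has one sp³ carbon, so it is not fully conjugated — not aromatic (cycloheptatriene).
Ring C has only sp³ atoms, so it is not fully conjugated — not aromatic (morpholine).
Ring D is planar and fully conjugated; 1 ring double bond (2 π electrons) plus the carbocation's empty p orbital (0, but keeps the ring conjugated) give 2 π electrons. That satisfies 4n+2 with n=0, so ring D is aromatic (cyclopropenyl cation).
Aromatic: A, D. Total: 2.

2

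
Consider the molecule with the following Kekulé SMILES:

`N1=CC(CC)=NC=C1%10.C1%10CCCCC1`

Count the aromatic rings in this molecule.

1

The SMILES encodes a six-membered ring with nitrogens at positions 1 and 4 and three alternating double bonds; a six-membered saturated carbon ring.
The 6-membered ring with two nitrogens (1,4) is planar and fully conjugated; 3 ring double bonds give 6 π electrons. Since 6 = 4n+2 (n=1), it is aromatic (pyrazine).
The 6-membered ring has only sp³ atoms, so it is not fully conjugated — not aromatic (cyclohexane).
1 of the 2 rings is aromatic. Total: 1.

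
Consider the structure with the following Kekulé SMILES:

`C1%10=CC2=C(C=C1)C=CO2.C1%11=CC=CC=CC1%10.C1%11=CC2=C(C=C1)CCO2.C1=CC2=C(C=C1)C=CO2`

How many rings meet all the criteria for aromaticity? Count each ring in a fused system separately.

5

The SMILES encodes a six-membered carbon ring with three alternating C=C double bonds, fused to a five-membered ring containing one oxygen and two C=C double bonds; a seven-membered carbon ring with three C=C double bonds and one sp³ carbon; a six-membered carbon ring with three alternating C=C double bonds, fused to a five-membered ring containing one oxygen and two sp³ carbons; a six-membered carbon ring with three alternating C=C double bonds, fused to a five-membered ring containing one oxygen and two C=C double bonds.
The fused 6/5-membered bicyclic (with one oxygen) is a single π system with 9 sp² atoms and 10 π electrons from ring double bonds plus a heteroatom lone pair. 10 = 4(2)+2, so the system is aromatic and both rings count as aromatic (benzofuran).
The 7-membered ring has one sp³ carbon, so it is not fully conjugated — not aromatic (cycloheptatriene).
The 6-membered ring is planar and fully conjugated; 3 ring double bonds give 6 π electrons. That satisfies 4n+2 with n=1, so it is aromatic (benzene ring).
The 5-membered ring with one oxygen has two sp³ carbons, so it is not fully conjugated — not aromatic (oxolane ring).
The fused 6/5-membered bicyclic (with one oxygen) is a single π system with 9 sp² atoms and 10 π electrons from ring double bonds plus a heteroatom lone pair. 10 = 4(2)+2, so the system is aromatic and both rings count as aromatic (benzofuran).
5 of the 7 rings are aromatic. Total: 5.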